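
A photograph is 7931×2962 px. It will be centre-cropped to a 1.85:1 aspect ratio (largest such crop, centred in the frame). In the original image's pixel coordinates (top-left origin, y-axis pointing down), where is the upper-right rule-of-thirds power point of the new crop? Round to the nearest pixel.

7931/2962 > 1.85/1, so the 1.85:1 crop keeps the full height 2962 and trims width to 2962 × 1.85/1 = 5479.70 px.
Left offset = (7931 − 5479.70)/2 = 1225.65 px; top offset = 0.
Upper-right is two-thirds across and one-third down within the crop:
x = 1225.65 + 2 × 5479.70/3 ≈ 4879; y = 0.00 + 1 × 2962.00/3 ≈ 987.

(4879, 987)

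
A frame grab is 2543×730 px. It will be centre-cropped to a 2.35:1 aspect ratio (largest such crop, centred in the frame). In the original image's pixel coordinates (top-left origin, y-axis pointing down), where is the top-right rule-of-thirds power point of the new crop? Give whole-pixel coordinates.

2543/730 > 2.35/1, so the 2.35:1 crop keeps the full height 730 and trims width to 730 × 2.35/1 = 1715.50 px.
Left offset = (2543 − 1715.50)/2 = 413.75 px; top offset = 0.
Top-right is two-thirds across and one-third down within the crop:
x = 413.75 + 2 × 1715.50/3 ≈ 1557; y = 0.00 + 1 × 730.00/3 ≈ 243.

(1557, 243)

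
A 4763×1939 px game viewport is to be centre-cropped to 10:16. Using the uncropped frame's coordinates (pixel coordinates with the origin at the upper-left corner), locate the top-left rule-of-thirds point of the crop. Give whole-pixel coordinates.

x = 2180 px, y = 646 px

4763/1939 > 10/16, so the 10:16 crop keeps the full height 1939 and trims width to 1939 × 10/16 = 1211.88 px.
Left offset = (4763 − 1211.88)/2 = 1775.56 px; top offset = 0.
Top-left is one-third across and one-third down within the crop:
x = 1775.56 + 1 × 1211.88/3 ≈ 2180; y = 0.00 + 1 × 1939.00/3 ≈ 646.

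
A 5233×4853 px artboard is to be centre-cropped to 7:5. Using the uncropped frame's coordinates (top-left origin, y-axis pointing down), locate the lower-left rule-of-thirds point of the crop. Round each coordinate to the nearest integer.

(1744, 3049)

5233/4853 < 7/5, so the 7:5 crop keeps the full width 5233 and trims height to 5233 × 5/7 = 3737.86 px.
Top offset = (4853 − 3737.86)/2 = 557.57 px; left offset = 0.
Lower-left is one-third across and two-thirds down within the crop:
x = 0.00 + 1 × 5233.00/3 ≈ 1744; y = 557.57 + 2 × 3737.86/3 ≈ 3049.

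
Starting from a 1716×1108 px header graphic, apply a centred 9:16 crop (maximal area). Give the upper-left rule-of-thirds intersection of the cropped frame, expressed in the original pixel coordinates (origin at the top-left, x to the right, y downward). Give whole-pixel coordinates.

x = 754 px, y = 369 px

1716/1108 > 9/16, so the 9:16 crop keeps the full height 1108 and trims width to 1108 × 9/16 = 623.25 px.
Left offset = (1716 − 623.25)/2 = 546.38 px; top offset = 0.
Upper-left is one-third across and one-third down within the crop:
x = 546.38 + 1 × 623.25/3 ≈ 754; y = 0.00 + 1 × 1108.00/3 ≈ 369.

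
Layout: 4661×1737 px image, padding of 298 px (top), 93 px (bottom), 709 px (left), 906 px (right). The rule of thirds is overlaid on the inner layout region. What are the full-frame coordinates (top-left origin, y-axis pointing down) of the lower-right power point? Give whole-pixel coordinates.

(2740, 1195)

Content width = 4661 − 709 − 906 = 3046 px; content height = 1737 − 298 − 93 = 1346 px.
Lower-right is two-thirds across and two-thirds down within the inner layout region.
x = 709 + 2 × 3046/3 = 709 + 2030.67 ≈ 2740
y = 298 + 2 × 1346/3 = 298 + 897.33 ≈ 1195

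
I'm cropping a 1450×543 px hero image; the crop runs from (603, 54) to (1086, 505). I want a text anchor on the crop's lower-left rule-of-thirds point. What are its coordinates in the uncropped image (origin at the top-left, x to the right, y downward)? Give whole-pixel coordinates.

Crop width = 1086 − 603 = 483 px; one third is 161.00 px.
Crop height = 505 − 54 = 451 px; one third is 150.33 px.
The lower-left point is one-third across and two-thirds down within the crop:
x = 603 + 1 × 161.00 ≈ 764; y = 54 + 2 × 150.33 ≈ 355.

x = 764 px, y = 355 px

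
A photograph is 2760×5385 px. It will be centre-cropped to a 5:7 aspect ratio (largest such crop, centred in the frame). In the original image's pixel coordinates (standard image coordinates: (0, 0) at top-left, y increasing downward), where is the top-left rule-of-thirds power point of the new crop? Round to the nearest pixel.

x = 920 px, y = 2049 px

2760/5385 < 5/7, so the 5:7 crop keeps the full width 2760 and trims height to 2760 × 7/5 = 3864.00 px.
Top offset = (5385 − 3864.00)/2 = 760.50 px; left offset = 0.
Top-left is one-third across and one-third down within the crop:
x = 0.00 + 1 × 2760.00/3 ≈ 920; y = 760.50 + 1 × 3864.00/3 ≈ 2049.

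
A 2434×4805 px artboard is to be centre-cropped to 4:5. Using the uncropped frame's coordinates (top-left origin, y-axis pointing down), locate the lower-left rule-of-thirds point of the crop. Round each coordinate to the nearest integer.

(811, 2910)

2434/4805 < 4/5, so the 4:5 crop keeps the full width 2434 and trims height to 2434 × 5/4 = 3042.50 px.
Top offset = (4805 − 3042.50)/2 = 881.25 px; left offset = 0.
Lower-left is one-third across and two-thirds down within the crop:
x = 0.00 + 1 × 2434.00/3 ≈ 811; y = 881.25 + 2 × 3042.50/3 ≈ 2910.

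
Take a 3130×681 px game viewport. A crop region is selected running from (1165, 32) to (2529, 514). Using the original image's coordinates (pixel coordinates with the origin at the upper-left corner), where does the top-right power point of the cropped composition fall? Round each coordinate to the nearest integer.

Crop width = 2529 − 1165 = 1364 px; one third is 454.67 px.
Crop height = 514 − 32 = 482 px; one third is 160.67 px.
The top-right point is two-thirds across and one-third down within the crop:
x = 1165 + 2 × 454.67 ≈ 2074; y = 32 + 1 × 160.67 ≈ 193.

x = 2074 px, y = 193 px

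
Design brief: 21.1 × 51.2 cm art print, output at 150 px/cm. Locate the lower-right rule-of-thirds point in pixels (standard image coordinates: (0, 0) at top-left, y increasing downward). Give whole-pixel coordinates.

In pixels the canvas is 21.1 × 150 = 3165 wide and 51.2 × 150 = 7680 tall.
The lower-right point is two-thirds across and two-thirds down:
x = 2 × 3165/3 ≈ 2110; y = 2 × 7680/3 ≈ 5120.

(2110, 5120)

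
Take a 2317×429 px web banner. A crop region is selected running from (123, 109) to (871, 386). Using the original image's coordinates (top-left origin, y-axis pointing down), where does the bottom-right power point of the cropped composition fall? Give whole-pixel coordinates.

Crop width = 871 − 123 = 748 px; one third is 249.33 px.
Crop height = 386 − 109 = 277 px; one third is 92.33 px.
The bottom-right point is two-thirds across and two-thirds down within the crop:
x = 123 + 2 × 249.33 ≈ 622; y = 109 + 2 × 92.33 ≈ 294.

(622, 294)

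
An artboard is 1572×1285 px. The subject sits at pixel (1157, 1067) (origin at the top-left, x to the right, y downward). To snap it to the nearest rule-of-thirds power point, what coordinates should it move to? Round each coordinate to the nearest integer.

x = 1048 px, y = 857 px

Third lines: x ∈ {524, 1048}, y ∈ {428, 857}.
1157 is closer to x = 1048; 1067 is closer to y = 857.
So the nearest intersection is the lower-right power point.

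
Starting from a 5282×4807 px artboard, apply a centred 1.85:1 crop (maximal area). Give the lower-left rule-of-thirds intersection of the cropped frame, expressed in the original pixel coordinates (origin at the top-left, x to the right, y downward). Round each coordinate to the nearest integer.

(1761, 2879)

5282/4807 < 1.85/1, so the 1.85:1 crop keeps the full width 5282 and trims height to 5282 × 1/1.85 = 2855.14 px.
Top offset = (4807 − 2855.14)/2 = 975.93 px; left offset = 0.
Lower-left is one-third across and two-thirds down within the crop:
x = 0.00 + 1 × 5282.00/3 ≈ 1761; y = 975.93 + 2 × 2855.14/3 ≈ 2879.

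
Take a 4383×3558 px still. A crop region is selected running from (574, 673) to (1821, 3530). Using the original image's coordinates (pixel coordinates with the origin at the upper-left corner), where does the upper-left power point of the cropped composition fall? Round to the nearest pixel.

Crop width = 1821 − 574 = 1247 px; one third is 415.67 px.
Crop height = 3530 − 673 = 2857 px; one third is 952.33 px.
The upper-left point is one-third across and one-third down within the crop:
x = 574 + 1 × 415.67 ≈ 990; y = 673 + 1 × 952.33 ≈ 1625.

x = 990 px, y = 1625 px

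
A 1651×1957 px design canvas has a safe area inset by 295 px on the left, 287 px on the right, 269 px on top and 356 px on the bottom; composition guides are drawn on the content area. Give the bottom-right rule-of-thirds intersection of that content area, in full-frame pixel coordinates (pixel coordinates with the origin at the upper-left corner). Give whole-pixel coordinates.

Content width = 1651 − 295 − 287 = 1069 px; content height = 1957 − 269 − 356 = 1332 px.
Bottom-right is two-thirds across and two-thirds down within the content area.
x = 295 + 2 × 1069/3 = 295 + 712.67 ≈ 1008
y = 269 + 2 × 1332/3 = 269 + 888.00 ≈ 1157

x = 1008 px, y = 1157 px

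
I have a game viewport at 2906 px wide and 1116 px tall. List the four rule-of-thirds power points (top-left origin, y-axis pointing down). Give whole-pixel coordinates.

(969, 372), (1937, 372), (969, 744), (1937, 744)

One third of 2906 is 968.67; one third of 1116 is 372.
Vertical third lines at x = 969 and x = 1937; horizontal third lines at y = 372 and y = 744.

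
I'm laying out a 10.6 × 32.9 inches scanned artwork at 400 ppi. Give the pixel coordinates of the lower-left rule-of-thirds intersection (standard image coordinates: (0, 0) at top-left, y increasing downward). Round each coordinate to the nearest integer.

x = 1413 px, y = 8773 px

In pixels the canvas is 10.6 × 400 = 4240 wide and 32.9 × 400 = 13160 tall.
The lower-left point is one-third across and two-thirds down:
x = 1 × 4240/3 ≈ 1413; y = 2 × 13160/3 ≈ 8773.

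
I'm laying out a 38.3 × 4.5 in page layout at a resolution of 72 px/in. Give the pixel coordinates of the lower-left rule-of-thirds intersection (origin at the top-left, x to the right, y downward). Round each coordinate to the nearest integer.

x = 919 px, y = 216 px

In pixels the canvas is 38.3 × 72 = 2757.6 wide and 4.5 × 72 = 324 tall.
The lower-left point is one-third across and two-thirds down:
x = 1 × 2757.6/3 ≈ 919; y = 2 × 324/3 ≈ 216.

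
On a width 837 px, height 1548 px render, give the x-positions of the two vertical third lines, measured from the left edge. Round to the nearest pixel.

837 / 3 = 279, so the vertical lines sit at one and two thirds of 837.

x = 279 px and x = 558 px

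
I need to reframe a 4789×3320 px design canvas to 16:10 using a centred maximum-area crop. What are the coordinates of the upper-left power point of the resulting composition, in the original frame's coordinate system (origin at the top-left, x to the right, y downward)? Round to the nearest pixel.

4789/3320 < 16/10, so the 16:10 crop keeps the full width 4789 and trims height to 4789 × 10/16 = 2993.12 px.
Top offset = (3320 − 2993.12)/2 = 163.44 px; left offset = 0.
Upper-left is one-third across and one-third down within the crop:
x = 0.00 + 1 × 4789.00/3 ≈ 1596; y = 163.44 + 1 × 2993.12/3 ≈ 1161.

x = 1596 px, y = 1161 px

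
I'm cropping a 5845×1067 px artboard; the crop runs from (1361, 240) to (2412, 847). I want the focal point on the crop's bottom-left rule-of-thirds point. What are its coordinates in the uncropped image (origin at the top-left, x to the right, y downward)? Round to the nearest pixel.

(1711, 645)

Crop width = 2412 − 1361 = 1051 px; one third is 350.33 px.
Crop height = 847 − 240 = 607 px; one third is 202.33 px.
The bottom-left point is one-third across and two-thirds down within the crop:
x = 1361 + 1 × 350.33 ≈ 1711; y = 240 + 2 × 202.33 ≈ 645.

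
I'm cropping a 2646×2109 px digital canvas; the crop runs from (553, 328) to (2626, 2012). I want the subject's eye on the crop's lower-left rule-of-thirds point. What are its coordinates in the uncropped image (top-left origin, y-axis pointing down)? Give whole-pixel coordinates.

Crop width = 2626 − 553 = 2073 px; one third is 691.00 px.
Crop height = 2012 − 328 = 1684 px; one third is 561.33 px.
The lower-left point is one-third across and two-thirds down within the crop:
x = 553 + 1 × 691.00 ≈ 1244; y = 328 + 2 × 561.33 ≈ 1451.

(1244, 1451)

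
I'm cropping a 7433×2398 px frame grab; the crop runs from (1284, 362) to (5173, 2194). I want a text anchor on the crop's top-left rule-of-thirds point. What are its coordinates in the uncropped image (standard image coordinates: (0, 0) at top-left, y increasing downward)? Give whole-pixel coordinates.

Crop width = 5173 − 1284 = 3889 px; one third is 1296.33 px.
Crop height = 2194 − 362 = 1832 px; one third is 610.67 px.
The top-left point is one-third across and one-third down within the crop:
x = 1284 + 1 × 1296.33 ≈ 2580; y = 362 + 1 × 610.67 ≈ 973.

x = 2580 px, y = 973 px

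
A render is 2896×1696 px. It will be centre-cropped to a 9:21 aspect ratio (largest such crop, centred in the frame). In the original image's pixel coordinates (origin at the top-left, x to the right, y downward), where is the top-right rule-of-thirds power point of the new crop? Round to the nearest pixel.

2896/1696 > 9/21, so the 9:21 crop keeps the full height 1696 and trims width to 1696 × 9/21 = 726.86 px.
Left offset = (2896 − 726.86)/2 = 1084.57 px; top offset = 0.
Top-right is two-thirds across and one-third down within the crop:
x = 1084.57 + 2 × 726.86/3 ≈ 1569; y = 0.00 + 1 × 1696.00/3 ≈ 565.

(1569, 565)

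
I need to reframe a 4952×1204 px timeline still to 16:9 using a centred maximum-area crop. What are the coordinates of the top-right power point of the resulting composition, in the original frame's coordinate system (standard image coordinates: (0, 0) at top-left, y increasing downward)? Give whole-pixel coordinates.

4952/1204 > 16/9, so the 16:9 crop keeps the full height 1204 and trims width to 1204 × 16/9 = 2140.44 px.
Left offset = (4952 − 2140.44)/2 = 1405.78 px; top offset = 0.
Top-right is two-thirds across and one-third down within the crop:
x = 1405.78 + 2 × 2140.44/3 ≈ 2833; y = 0.00 + 1 × 1204.00/3 ≈ 401.

(2833, 401)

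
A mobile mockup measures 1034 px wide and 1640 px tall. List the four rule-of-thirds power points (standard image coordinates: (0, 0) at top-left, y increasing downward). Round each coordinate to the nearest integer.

One third of 1034 is 344.67; one third of 1640 is 546.67.
Vertical third lines at x = 345 and x = 689; horizontal third lines at y = 547 and y = 1093.

(345, 547), (689, 547), (345, 1093), (689, 1093)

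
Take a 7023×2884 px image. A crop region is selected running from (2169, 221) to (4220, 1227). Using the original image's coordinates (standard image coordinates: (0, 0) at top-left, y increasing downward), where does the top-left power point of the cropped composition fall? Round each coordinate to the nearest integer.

(2853, 556)

Crop width = 4220 − 2169 = 2051 px; one third is 683.67 px.
Crop height = 1227 − 221 = 1006 px; one third is 335.33 px.
The top-left point is one-third across and one-third down within the crop:
x = 2169 + 1 × 683.67 ≈ 2853; y = 221 + 1 × 335.33 ≈ 556.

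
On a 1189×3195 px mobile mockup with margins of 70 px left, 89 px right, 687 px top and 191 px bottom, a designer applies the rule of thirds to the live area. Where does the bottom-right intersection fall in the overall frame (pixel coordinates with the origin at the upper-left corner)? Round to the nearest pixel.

Content width = 1189 − 70 − 89 = 1030 px; content height = 3195 − 687 − 191 = 2317 px.
Bottom-right is two-thirds across and two-thirds down within the live area.
x = 70 + 2 × 1030/3 = 70 + 686.67 ≈ 757
y = 687 + 2 × 2317/3 = 687 + 1544.67 ≈ 2232

(757, 2232)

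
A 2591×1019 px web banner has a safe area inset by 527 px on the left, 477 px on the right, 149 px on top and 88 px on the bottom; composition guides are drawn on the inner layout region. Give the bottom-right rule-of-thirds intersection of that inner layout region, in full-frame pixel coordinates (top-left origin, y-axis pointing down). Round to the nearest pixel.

Content width = 2591 − 527 − 477 = 1587 px; content height = 1019 − 149 − 88 = 782 px.
Bottom-right is two-thirds across and two-thirds down within the inner layout region.
x = 527 + 2 × 1587/3 = 527 + 1058.00 ≈ 1585
y = 149 + 2 × 782/3 = 149 + 521.33 ≈ 670

(1585, 670)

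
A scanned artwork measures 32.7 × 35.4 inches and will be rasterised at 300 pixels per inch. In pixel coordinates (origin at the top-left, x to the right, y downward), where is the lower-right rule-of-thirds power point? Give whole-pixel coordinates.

(6540, 7080)

In pixels the canvas is 32.7 × 300 = 9810 wide and 35.4 × 300 = 10620 tall.
The lower-right point is two-thirds across and two-thirds down:
x = 2 × 9810/3 ≈ 6540; y = 2 × 10620/3 ≈ 7080.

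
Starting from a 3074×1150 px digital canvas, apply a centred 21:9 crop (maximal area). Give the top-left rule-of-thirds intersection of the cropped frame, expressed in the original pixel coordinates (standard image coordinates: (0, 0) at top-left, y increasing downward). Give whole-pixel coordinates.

3074/1150 > 21/9, so the 21:9 crop keeps the full height 1150 and trims width to 1150 × 21/9 = 2683.33 px.
Left offset = (3074 − 2683.33)/2 = 195.33 px; top offset = 0.
Top-left is one-third across and one-third down within the crop:
x = 195.33 + 1 × 2683.33/3 ≈ 1090; y = 0.00 + 1 × 1150.00/3 ≈ 383.

x = 1090 px, y = 383 px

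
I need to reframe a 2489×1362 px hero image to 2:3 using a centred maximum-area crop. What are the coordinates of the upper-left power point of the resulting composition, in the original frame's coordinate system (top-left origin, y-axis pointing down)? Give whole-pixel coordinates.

(1093, 454)

2489/1362 > 2/3, so the 2:3 crop keeps the full height 1362 and trims width to 1362 × 2/3 = 908.00 px.
Left offset = (2489 − 908.00)/2 = 790.50 px; top offset = 0.
Upper-left is one-third across and one-third down within the crop:
x = 790.50 + 1 × 908.00/3 ≈ 1093; y = 0.00 + 1 × 1362.00/3 ≈ 454.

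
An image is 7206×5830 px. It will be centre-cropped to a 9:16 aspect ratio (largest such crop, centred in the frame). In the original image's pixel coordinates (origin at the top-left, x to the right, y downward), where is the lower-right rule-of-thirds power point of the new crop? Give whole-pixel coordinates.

(4150, 3887)

7206/5830 > 9/16, so the 9:16 crop keeps the full height 5830 and trims width to 5830 × 9/16 = 3279.38 px.
Left offset = (7206 − 3279.38)/2 = 1963.31 px; top offset = 0.
Lower-right is two-thirds across and two-thirds down within the crop:
x = 1963.31 + 2 × 3279.38/3 ≈ 4150; y = 0.00 + 2 × 5830.00/3 ≈ 3887.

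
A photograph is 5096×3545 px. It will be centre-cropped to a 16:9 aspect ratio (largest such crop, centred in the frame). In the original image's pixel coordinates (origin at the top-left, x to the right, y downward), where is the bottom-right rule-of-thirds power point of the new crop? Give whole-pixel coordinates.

5096/3545 < 16/9, so the 16:9 crop keeps the full width 5096 and trims height to 5096 × 9/16 = 2866.50 px.
Top offset = (3545 − 2866.50)/2 = 339.25 px; left offset = 0.
Bottom-right is two-thirds across and two-thirds down within the crop:
x = 0.00 + 2 × 5096.00/3 ≈ 3397; y = 339.25 + 2 × 2866.50/3 ≈ 2250.

x = 3397 px, y = 2250 px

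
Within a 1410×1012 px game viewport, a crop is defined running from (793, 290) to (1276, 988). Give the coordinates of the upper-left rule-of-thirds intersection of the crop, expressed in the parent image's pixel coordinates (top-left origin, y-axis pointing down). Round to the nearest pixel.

Crop width = 1276 − 793 = 483 px; one third is 161.00 px.
Crop height = 988 − 290 = 698 px; one third is 232.67 px.
The upper-left point is one-third across and one-third down within the crop:
x = 793 + 1 × 161.00 ≈ 954; y = 290 + 1 × 232.67 ≈ 523.

(954, 523)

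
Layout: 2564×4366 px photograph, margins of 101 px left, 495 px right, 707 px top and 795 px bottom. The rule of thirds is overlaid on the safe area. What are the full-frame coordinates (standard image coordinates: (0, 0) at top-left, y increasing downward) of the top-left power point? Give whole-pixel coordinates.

Content width = 2564 − 101 − 495 = 1968 px; content height = 4366 − 707 − 795 = 2864 px.
Top-left is one-third across and one-third down within the safe area.
x = 101 + 1 × 1968/3 = 101 + 656.00 ≈ 757
y = 707 + 1 × 2864/3 = 707 + 954.67 ≈ 1662

(757, 1662)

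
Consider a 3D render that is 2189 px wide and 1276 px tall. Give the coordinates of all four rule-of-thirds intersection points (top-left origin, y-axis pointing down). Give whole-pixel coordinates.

One third of 2189 is 729.67; one third of 1276 is 425.33.
Vertical third lines at x = 730 and x = 1459; horizontal third lines at y = 425 and y = 851.

(730, 425), (1459, 425), (730, 851), (1459, 851)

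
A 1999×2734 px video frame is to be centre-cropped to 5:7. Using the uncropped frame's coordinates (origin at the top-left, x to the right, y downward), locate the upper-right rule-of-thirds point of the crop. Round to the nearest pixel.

1999/2734 > 5/7, so the 5:7 crop keeps the full height 2734 and trims width to 2734 × 5/7 = 1952.86 px.
Left offset = (1999 − 1952.86)/2 = 23.07 px; top offset = 0.
Upper-right is two-thirds across and one-third down within the crop:
x = 23.07 + 2 × 1952.86/3 ≈ 1325; y = 0.00 + 1 × 2734.00/3 ≈ 911.

(1325, 911)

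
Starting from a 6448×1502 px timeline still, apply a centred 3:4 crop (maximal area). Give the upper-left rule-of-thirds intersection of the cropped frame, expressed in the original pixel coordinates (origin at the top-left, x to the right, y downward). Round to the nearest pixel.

x = 3036 px, y = 501 px

6448/1502 > 3/4, so the 3:4 crop keeps the full height 1502 and trims width to 1502 × 3/4 = 1126.50 px.
Left offset = (6448 − 1126.50)/2 = 2660.75 px; top offset = 0.
Upper-left is one-third across and one-third down within the crop:
x = 2660.75 + 1 × 1126.50/3 ≈ 3036; y = 0.00 + 1 × 1502.00/3 ≈ 501.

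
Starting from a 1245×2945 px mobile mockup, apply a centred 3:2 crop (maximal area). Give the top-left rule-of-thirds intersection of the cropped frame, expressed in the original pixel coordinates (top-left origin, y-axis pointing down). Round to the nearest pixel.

1245/2945 < 3/2, so the 3:2 crop keeps the full width 1245 and trims height to 1245 × 2/3 = 830.00 px.
Top offset = (2945 − 830.00)/2 = 1057.50 px; left offset = 0.
Top-left is one-third across and one-third down within the crop:
x = 0.00 + 1 × 1245.00/3 ≈ 415; y = 1057.50 + 1 × 830.00/3 ≈ 1334.

(415, 1334)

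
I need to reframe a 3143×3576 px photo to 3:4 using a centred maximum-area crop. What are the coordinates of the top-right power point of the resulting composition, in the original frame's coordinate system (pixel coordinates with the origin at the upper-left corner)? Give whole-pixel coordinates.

3143/3576 > 3/4, so the 3:4 crop keeps the full height 3576 and trims width to 3576 × 3/4 = 2682.00 px.
Left offset = (3143 − 2682.00)/2 = 230.50 px; top offset = 0.
Top-right is two-thirds across and one-third down within the crop:
x = 230.50 + 2 × 2682.00/3 ≈ 2019; y = 0.00 + 1 × 3576.00/3 ≈ 1192.

x = 2019 px, y = 1192 px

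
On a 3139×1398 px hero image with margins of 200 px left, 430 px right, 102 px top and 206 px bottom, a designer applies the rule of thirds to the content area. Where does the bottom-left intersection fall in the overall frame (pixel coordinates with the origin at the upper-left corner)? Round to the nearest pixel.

x = 1036 px, y = 829 px

Content width = 3139 − 200 − 430 = 2509 px; content height = 1398 − 102 − 206 = 1090 px.
Bottom-left is one-third across and two-thirds down within the content area.
x = 200 + 1 × 2509/3 = 200 + 836.33 ≈ 1036
y = 102 + 2 × 1090/3 = 102 + 726.67 ≈ 829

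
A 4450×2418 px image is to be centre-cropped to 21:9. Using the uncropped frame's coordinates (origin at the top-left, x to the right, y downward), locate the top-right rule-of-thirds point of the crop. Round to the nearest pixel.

4450/2418 < 21/9, so the 21:9 crop keeps the full width 4450 and trims height to 4450 × 9/21 = 1907.14 px.
Top offset = (2418 − 1907.14)/2 = 255.43 px; left offset = 0.
Top-right is two-thirds across and one-third down within the crop:
x = 0.00 + 2 × 4450.00/3 ≈ 2967; y = 255.43 + 1 × 1907.14/3 ≈ 891.

x = 2967 px, y = 891 px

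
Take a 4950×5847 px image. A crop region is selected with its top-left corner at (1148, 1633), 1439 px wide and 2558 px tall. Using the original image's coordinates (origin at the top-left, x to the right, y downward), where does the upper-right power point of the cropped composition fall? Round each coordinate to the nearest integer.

(2107, 2486)

One third of the crop width 1439 is 479.67 px.
One third of the crop height 2558 is 852.67 px.
The upper-right point is two-thirds across and one-third down within the crop:
x = 1148 + 2 × 479.67 ≈ 2107; y = 1633 + 1 × 852.67 ≈ 2486.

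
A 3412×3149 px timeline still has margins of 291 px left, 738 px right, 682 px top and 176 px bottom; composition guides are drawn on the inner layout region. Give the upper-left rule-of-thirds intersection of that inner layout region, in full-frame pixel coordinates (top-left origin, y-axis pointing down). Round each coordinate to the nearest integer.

Content width = 3412 − 291 − 738 = 2383 px; content height = 3149 − 682 − 176 = 2291 px.
Upper-left is one-third across and one-third down within the inner layout region.
x = 291 + 1 × 2383/3 = 291 + 794.33 ≈ 1085
y = 682 + 1 × 2291/3 = 682 + 763.67 ≈ 1446

(1085, 1446)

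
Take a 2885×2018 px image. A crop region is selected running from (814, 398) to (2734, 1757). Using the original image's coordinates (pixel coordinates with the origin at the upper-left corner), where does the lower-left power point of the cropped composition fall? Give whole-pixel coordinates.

Crop width = 2734 − 814 = 1920 px; one third is 640.00 px.
Crop height = 1757 − 398 = 1359 px; one third is 453.00 px.
The lower-left point is one-third across and two-thirds down within the crop:
x = 814 + 1 × 640.00 ≈ 1454; y = 398 + 2 × 453.00 ≈ 1304.

x = 1454 px, y = 1304 px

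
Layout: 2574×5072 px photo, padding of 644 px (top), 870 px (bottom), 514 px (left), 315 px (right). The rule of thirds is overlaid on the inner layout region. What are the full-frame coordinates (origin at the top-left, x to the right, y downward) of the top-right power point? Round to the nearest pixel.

x = 1677 px, y = 1830 px

Content width = 2574 − 514 − 315 = 1745 px; content height = 5072 − 644 − 870 = 3558 px.
Top-right is two-thirds across and one-third down within the inner layout region.
x = 514 + 2 × 1745/3 = 514 + 1163.33 ≈ 1677
y = 644 + 1 × 3558/3 = 644 + 1186.00 ≈ 1830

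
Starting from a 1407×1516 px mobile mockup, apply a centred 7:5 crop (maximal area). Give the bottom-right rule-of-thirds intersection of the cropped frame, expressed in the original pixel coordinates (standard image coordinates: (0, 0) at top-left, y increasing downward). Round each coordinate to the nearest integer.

1407/1516 < 7/5, so the 7:5 crop keeps the full width 1407 and trims height to 1407 × 5/7 = 1005.00 px.
Top offset = (1516 − 1005.00)/2 = 255.50 px; left offset = 0.
Bottom-right is two-thirds across and two-thirds down within the crop:
x = 0.00 + 2 × 1407.00/3 ≈ 938; y = 255.50 + 2 × 1005.00/3 ≈ 926.

x = 938 px, y = 926 px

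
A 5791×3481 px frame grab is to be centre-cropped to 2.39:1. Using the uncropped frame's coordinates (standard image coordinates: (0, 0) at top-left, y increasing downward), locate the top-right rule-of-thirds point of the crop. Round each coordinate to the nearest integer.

5791/3481 < 2.39/1, so the 2.39:1 crop keeps the full width 5791 and trims height to 5791 × 1/2.39 = 2423.01 px.
Top offset = (3481 − 2423.01)/2 = 528.99 px; left offset = 0.
Top-right is two-thirds across and one-third down within the crop:
x = 0.00 + 2 × 5791.00/3 ≈ 3861; y = 528.99 + 1 × 2423.01/3 ≈ 1337.

(3861, 1337)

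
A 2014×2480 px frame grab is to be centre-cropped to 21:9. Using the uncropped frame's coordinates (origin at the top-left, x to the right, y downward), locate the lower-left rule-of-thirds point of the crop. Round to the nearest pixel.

2014/2480 < 21/9, so the 21:9 crop keeps the full width 2014 and trims height to 2014 × 9/21 = 863.14 px.
Top offset = (2480 − 863.14)/2 = 808.43 px; left offset = 0.
Lower-left is one-third across and two-thirds down within the crop:
x = 0.00 + 1 × 2014.00/3 ≈ 671; y = 808.43 + 2 × 863.14/3 ≈ 1384.

(671, 1384)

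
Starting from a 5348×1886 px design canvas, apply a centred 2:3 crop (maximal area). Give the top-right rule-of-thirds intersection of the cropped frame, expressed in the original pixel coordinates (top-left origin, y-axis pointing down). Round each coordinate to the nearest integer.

5348/1886 > 2/3, so the 2:3 crop keeps the full height 1886 and trims width to 1886 × 2/3 = 1257.33 px.
Left offset = (5348 − 1257.33)/2 = 2045.33 px; top offset = 0.
Top-right is two-thirds across and one-third down within the crop:
x = 2045.33 + 2 × 1257.33/3 ≈ 2884; y = 0.00 + 1 × 1886.00/3 ≈ 629.

(2884, 629)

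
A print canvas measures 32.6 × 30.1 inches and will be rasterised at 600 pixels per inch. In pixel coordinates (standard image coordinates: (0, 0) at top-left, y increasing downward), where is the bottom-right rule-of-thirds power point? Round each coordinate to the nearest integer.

(13040, 12040)

In pixels the canvas is 32.6 × 600 = 19560 wide and 30.1 × 600 = 18060 tall.
The bottom-right point is two-thirds across and two-thirds down:
x = 2 × 19560/3 ≈ 13040; y = 2 × 18060/3 ≈ 12040.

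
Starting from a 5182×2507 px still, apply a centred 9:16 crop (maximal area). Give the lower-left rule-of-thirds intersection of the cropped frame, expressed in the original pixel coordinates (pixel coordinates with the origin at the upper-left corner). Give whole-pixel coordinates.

x = 2356 px, y = 1671 px

5182/2507 > 9/16, so the 9:16 crop keeps the full height 2507 and trims width to 2507 × 9/16 = 1410.19 px.
Left offset = (5182 − 1410.19)/2 = 1885.91 px; top offset = 0.
Lower-left is one-third across and two-thirds down within the crop:
x = 1885.91 + 1 × 1410.19/3 ≈ 2356; y = 0.00 + 2 × 2507.00/3 ≈ 1671.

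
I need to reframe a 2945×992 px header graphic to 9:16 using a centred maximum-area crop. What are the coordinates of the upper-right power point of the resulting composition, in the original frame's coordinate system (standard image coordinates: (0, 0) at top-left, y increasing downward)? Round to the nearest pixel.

2945/992 > 9/16, so the 9:16 crop keeps the full height 992 and trims width to 992 × 9/16 = 558.00 px.
Left offset = (2945 − 558.00)/2 = 1193.50 px; top offset = 0.
Upper-right is two-thirds across and one-third down within the crop:
x = 1193.50 + 2 × 558.00/3 ≈ 1566; y = 0.00 + 1 × 992.00/3 ≈ 331.

x = 1566 px, y = 331 px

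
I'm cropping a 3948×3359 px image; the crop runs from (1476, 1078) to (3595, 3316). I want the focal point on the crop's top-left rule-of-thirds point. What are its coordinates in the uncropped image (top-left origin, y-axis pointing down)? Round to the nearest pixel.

x = 2182 px, y = 1824 px

Crop width = 3595 − 1476 = 2119 px; one third is 706.33 px.
Crop height = 3316 − 1078 = 2238 px; one third is 746.00 px.
The top-left point is one-third across and one-third down within the crop:
x = 1476 + 1 × 706.33 ≈ 2182; y = 1078 + 1 × 746.00 ≈ 1824.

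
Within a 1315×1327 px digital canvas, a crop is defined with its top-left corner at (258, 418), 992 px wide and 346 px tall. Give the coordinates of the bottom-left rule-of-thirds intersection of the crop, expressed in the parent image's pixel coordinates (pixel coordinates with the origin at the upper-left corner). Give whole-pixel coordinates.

(589, 649)

One third of the crop width 992 is 330.67 px.
One third of the crop height 346 is 115.33 px.
The bottom-left point is one-third across and two-thirds down within the crop:
x = 258 + 1 × 330.67 ≈ 589; y = 418 + 2 × 115.33 ≈ 649.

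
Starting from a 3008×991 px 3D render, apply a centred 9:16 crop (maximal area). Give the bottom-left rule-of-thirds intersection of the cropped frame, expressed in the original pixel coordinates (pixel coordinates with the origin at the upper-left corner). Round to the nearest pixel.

(1411, 661)

3008/991 > 9/16, so the 9:16 crop keeps the full height 991 and trims width to 991 × 9/16 = 557.44 px.
Left offset = (3008 − 557.44)/2 = 1225.28 px; top offset = 0.
Bottom-left is one-third across and two-thirds down within the crop:
x = 1225.28 + 1 × 557.44/3 ≈ 1411; y = 0.00 + 2 × 991.00/3 ≈ 661.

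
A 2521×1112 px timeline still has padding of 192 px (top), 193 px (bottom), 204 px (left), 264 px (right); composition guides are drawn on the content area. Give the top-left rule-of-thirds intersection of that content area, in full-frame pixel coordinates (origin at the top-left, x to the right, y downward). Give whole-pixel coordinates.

Content width = 2521 − 204 − 264 = 2053 px; content height = 1112 − 192 − 193 = 727 px.
Top-left is one-third across and one-third down within the content area.
x = 204 + 1 × 2053/3 = 204 + 684.33 ≈ 888
y = 192 + 1 × 727/3 = 192 + 242.33 ≈ 434

x = 888 px, y = 434 px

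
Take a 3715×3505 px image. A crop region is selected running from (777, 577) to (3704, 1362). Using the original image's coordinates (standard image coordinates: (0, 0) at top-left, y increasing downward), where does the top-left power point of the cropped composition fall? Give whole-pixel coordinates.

Crop width = 3704 − 777 = 2927 px; one third is 975.67 px.
Crop height = 1362 − 577 = 785 px; one third is 261.67 px.
The top-left point is one-third across and one-third down within the crop:
x = 777 + 1 × 975.67 ≈ 1753; y = 577 + 1 × 261.67 ≈ 839.

x = 1753 px, y = 839 px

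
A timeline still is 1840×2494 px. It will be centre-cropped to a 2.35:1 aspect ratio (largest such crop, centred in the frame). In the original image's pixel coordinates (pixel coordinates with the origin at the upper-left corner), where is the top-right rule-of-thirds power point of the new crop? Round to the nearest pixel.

1840/2494 < 2.35/1, so the 2.35:1 crop keeps the full width 1840 and trims height to 1840 × 1/2.35 = 782.98 px.
Top offset = (2494 − 782.98)/2 = 855.51 px; left offset = 0.
Top-right is two-thirds across and one-third down within the crop:
x = 0.00 + 2 × 1840.00/3 ≈ 1227; y = 855.51 + 1 × 782.98/3 ≈ 1117.

(1227, 1117)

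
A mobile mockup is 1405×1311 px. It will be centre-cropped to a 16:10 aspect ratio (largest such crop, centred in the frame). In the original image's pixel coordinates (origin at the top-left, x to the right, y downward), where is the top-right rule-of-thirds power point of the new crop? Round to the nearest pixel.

(937, 509)

1405/1311 < 16/10, so the 16:10 crop keeps the full width 1405 and trims height to 1405 × 10/16 = 878.12 px.
Top offset = (1311 − 878.12)/2 = 216.44 px; left offset = 0.
Top-right is two-thirds across and one-third down within the crop:
x = 0.00 + 2 × 1405.00/3 ≈ 937; y = 216.44 + 1 × 878.12/3 ≈ 509.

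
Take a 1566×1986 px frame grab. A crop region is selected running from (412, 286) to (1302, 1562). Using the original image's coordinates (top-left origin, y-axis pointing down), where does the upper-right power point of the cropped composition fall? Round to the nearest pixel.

x = 1005 px, y = 711 px

Crop width = 1302 − 412 = 890 px; one third is 296.67 px.
Crop height = 1562 − 286 = 1276 px; one third is 425.33 px.
The upper-right point is two-thirds across and one-third down within the crop:
x = 412 + 2 × 296.67 ≈ 1005; y = 286 + 1 × 425.33 ≈ 711.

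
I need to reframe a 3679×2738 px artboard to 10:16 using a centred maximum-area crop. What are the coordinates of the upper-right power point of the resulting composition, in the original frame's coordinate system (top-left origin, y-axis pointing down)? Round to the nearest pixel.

(2125, 913)

3679/2738 > 10/16, so the 10:16 crop keeps the full height 2738 and trims width to 2738 × 10/16 = 1711.25 px.
Left offset = (3679 − 1711.25)/2 = 983.88 px; top offset = 0.
Upper-right is two-thirds across and one-third down within the crop:
x = 983.88 + 2 × 1711.25/3 ≈ 2125; y = 0.00 + 1 × 2738.00/3 ≈ 913.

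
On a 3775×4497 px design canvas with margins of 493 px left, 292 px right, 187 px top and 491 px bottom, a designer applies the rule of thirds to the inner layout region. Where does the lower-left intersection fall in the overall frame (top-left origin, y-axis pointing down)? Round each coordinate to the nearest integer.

(1490, 2733)

Content width = 3775 − 493 − 292 = 2990 px; content height = 4497 − 187 − 491 = 3819 px.
Lower-left is one-third across and two-thirds down within the inner layout region.
x = 493 + 1 × 2990/3 = 493 + 996.67 ≈ 1490
y = 187 + 2 × 3819/3 = 187 + 2546.00 ≈ 2733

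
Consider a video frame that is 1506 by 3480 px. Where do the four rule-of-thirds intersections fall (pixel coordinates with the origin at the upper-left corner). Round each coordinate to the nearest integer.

One third of 1506 is 502; one third of 3480 is 1160.
Vertical third lines at x = 502 and x = 1004; horizontal third lines at y = 1160 and y = 2320.

(502, 1160), (1004, 1160), (502, 2320), (1004, 2320)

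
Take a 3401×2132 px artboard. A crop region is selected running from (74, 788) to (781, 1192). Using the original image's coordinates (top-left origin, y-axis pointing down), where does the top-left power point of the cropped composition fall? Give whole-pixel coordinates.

x = 310 px, y = 923 px

Crop width = 781 − 74 = 707 px; one third is 235.67 px.
Crop height = 1192 − 788 = 404 px; one third is 134.67 px.
The top-left point is one-third across and one-third down within the crop:
x = 74 + 1 × 235.67 ≈ 310; y = 788 + 1 × 134.67 ≈ 923.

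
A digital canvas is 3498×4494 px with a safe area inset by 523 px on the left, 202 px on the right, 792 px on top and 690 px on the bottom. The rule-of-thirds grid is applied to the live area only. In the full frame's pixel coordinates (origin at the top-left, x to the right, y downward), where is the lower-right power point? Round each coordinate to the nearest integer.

(2372, 2800)

Content width = 3498 − 523 − 202 = 2773 px; content height = 4494 − 792 − 690 = 3012 px.
Lower-right is two-thirds across and two-thirds down within the live area.
x = 523 + 2 × 2773/3 = 523 + 1848.67 ≈ 2372
y = 792 + 2 × 3012/3 = 792 + 2008.00 ≈ 2800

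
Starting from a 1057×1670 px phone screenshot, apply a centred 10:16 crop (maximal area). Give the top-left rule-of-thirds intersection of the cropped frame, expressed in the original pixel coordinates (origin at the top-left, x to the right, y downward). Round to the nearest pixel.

1057/1670 > 10/16, so the 10:16 crop keeps the full height 1670 and trims width to 1670 × 10/16 = 1043.75 px.
Left offset = (1057 − 1043.75)/2 = 6.62 px; top offset = 0.
Top-left is one-third across and one-third down within the crop:
x = 6.62 + 1 × 1043.75/3 ≈ 355; y = 0.00 + 1 × 1670.00/3 ≈ 557.

(355, 557)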